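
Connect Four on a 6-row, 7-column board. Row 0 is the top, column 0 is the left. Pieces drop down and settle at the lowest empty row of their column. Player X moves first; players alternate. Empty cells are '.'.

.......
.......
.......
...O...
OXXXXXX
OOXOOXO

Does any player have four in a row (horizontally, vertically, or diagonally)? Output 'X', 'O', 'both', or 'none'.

X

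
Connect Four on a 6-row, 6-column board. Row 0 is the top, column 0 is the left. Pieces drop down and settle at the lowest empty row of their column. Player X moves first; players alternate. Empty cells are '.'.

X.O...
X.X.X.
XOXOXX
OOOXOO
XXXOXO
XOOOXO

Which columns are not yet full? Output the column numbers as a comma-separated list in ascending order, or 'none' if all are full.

col 0: top cell = 'X' → FULL
col 1: top cell = '.' → open
col 2: top cell = 'O' → FULL
col 3: top cell = '.' → open
col 4: top cell = '.' → open
col 5: top cell = '.' → open

Answer: 1,3,4,5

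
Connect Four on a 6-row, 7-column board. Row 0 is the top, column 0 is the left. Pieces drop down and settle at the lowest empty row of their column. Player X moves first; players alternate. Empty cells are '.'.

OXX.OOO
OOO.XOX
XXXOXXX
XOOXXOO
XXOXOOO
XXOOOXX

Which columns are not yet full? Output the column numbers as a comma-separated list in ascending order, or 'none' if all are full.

col 0: top cell = 'O' → FULL
col 1: top cell = 'X' → FULL
col 2: top cell = 'X' → FULL
col 3: top cell = '.' → open
col 4: top cell = 'O' → FULL
col 5: top cell = 'O' → FULL
col 6: top cell = 'O' → FULL

Answer: 3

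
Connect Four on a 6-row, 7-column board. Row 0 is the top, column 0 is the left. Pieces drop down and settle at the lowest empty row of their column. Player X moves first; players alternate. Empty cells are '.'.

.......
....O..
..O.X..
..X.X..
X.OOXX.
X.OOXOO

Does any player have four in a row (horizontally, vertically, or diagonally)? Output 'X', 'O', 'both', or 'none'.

X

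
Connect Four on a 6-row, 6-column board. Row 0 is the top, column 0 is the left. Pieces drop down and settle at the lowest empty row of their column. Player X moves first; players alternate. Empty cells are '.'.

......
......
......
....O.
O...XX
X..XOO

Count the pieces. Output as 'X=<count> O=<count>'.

X=4 O=4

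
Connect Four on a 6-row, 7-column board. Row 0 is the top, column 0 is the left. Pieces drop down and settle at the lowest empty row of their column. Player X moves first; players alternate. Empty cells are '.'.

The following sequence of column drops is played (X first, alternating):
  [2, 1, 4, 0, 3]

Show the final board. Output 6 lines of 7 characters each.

Move 1: X drops in col 2, lands at row 5
Move 2: O drops in col 1, lands at row 5
Move 3: X drops in col 4, lands at row 5
Move 4: O drops in col 0, lands at row 5
Move 5: X drops in col 3, lands at row 5

Answer: .......
.......
.......
.......
.......
OOXXX..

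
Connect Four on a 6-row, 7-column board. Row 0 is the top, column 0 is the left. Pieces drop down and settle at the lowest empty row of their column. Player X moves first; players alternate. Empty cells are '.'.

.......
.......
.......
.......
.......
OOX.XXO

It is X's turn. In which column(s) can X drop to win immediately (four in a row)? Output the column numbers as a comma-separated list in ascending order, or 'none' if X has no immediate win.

col 0: drop X → no win
col 1: drop X → no win
col 2: drop X → no win
col 3: drop X → WIN!
col 4: drop X → no win
col 5: drop X → no win
col 6: drop X → no win

Answer: 3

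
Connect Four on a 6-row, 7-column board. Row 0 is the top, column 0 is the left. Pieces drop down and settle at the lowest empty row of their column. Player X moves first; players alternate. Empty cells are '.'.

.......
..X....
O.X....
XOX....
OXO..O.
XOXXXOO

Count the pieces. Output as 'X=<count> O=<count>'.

X=9 O=8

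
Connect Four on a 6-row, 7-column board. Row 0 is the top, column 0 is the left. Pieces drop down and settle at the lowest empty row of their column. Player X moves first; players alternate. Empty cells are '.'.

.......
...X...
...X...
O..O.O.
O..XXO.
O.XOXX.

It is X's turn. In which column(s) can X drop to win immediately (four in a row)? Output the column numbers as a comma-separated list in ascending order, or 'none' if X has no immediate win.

Answer: none

Derivation:
col 0: drop X → no win
col 1: drop X → no win
col 2: drop X → no win
col 3: drop X → no win
col 4: drop X → no win
col 5: drop X → no win
col 6: drop X → no win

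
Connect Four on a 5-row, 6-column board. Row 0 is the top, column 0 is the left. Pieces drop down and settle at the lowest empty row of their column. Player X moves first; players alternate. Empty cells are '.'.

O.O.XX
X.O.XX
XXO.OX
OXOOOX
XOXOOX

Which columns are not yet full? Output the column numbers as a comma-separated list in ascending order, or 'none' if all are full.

col 0: top cell = 'O' → FULL
col 1: top cell = '.' → open
col 2: top cell = 'O' → FULL
col 3: top cell = '.' → open
col 4: top cell = 'X' → FULL
col 5: top cell = 'X' → FULL

Answer: 1,3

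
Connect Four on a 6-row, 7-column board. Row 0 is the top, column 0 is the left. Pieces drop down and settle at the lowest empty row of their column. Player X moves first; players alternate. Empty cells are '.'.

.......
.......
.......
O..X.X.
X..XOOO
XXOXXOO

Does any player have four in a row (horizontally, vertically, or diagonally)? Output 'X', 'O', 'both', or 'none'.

none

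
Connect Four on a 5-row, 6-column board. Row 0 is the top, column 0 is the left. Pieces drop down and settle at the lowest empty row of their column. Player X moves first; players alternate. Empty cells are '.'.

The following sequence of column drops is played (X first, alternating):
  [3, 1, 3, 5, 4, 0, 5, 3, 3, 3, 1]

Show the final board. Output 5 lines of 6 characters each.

Move 1: X drops in col 3, lands at row 4
Move 2: O drops in col 1, lands at row 4
Move 3: X drops in col 3, lands at row 3
Move 4: O drops in col 5, lands at row 4
Move 5: X drops in col 4, lands at row 4
Move 6: O drops in col 0, lands at row 4
Move 7: X drops in col 5, lands at row 3
Move 8: O drops in col 3, lands at row 2
Move 9: X drops in col 3, lands at row 1
Move 10: O drops in col 3, lands at row 0
Move 11: X drops in col 1, lands at row 3

Answer: ...O..
...X..
...O..
.X.X.X
OO.XXO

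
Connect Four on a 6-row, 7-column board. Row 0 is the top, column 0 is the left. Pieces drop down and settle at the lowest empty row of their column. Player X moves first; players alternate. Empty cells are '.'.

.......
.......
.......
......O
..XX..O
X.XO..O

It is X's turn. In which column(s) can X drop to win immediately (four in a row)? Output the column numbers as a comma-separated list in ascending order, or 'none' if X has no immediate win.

col 0: drop X → no win
col 1: drop X → no win
col 2: drop X → no win
col 3: drop X → no win
col 4: drop X → no win
col 5: drop X → no win
col 6: drop X → no win

Answer: none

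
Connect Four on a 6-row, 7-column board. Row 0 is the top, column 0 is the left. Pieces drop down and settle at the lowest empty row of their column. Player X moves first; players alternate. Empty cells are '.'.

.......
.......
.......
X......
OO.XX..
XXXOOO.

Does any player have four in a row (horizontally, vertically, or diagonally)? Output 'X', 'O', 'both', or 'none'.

none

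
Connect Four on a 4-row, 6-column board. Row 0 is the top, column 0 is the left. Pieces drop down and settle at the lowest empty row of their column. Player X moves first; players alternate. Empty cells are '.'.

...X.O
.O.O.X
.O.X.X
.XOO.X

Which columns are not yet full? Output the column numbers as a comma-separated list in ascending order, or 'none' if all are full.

Answer: 0,1,2,4

Derivation:
col 0: top cell = '.' → open
col 1: top cell = '.' → open
col 2: top cell = '.' → open
col 3: top cell = 'X' → FULL
col 4: top cell = '.' → open
col 5: top cell = 'O' → FULL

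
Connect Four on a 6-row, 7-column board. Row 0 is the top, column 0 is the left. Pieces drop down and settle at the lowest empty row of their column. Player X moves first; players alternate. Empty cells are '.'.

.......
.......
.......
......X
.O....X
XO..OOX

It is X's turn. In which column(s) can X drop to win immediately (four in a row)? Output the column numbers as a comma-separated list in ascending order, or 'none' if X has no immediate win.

Answer: 6

Derivation:
col 0: drop X → no win
col 1: drop X → no win
col 2: drop X → no win
col 3: drop X → no win
col 4: drop X → no win
col 5: drop X → no win
col 6: drop X → WIN!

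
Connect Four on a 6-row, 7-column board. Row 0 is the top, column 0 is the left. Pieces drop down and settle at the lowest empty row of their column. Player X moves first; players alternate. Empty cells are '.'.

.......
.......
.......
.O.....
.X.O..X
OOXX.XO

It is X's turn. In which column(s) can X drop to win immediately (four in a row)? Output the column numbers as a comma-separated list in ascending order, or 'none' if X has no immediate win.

col 0: drop X → no win
col 1: drop X → no win
col 2: drop X → no win
col 3: drop X → no win
col 4: drop X → WIN!
col 5: drop X → no win
col 6: drop X → no win

Answer: 4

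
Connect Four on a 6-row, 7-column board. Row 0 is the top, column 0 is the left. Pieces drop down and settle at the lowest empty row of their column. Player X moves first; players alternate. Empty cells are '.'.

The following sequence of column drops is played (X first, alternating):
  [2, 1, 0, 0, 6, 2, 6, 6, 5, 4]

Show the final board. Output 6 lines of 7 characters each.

Answer: .......
.......
.......
......O
O.O...X
XOX.OXX

Derivation:
Move 1: X drops in col 2, lands at row 5
Move 2: O drops in col 1, lands at row 5
Move 3: X drops in col 0, lands at row 5
Move 4: O drops in col 0, lands at row 4
Move 5: X drops in col 6, lands at row 5
Move 6: O drops in col 2, lands at row 4
Move 7: X drops in col 6, lands at row 4
Move 8: O drops in col 6, lands at row 3
Move 9: X drops in col 5, lands at row 5
Move 10: O drops in col 4, lands at row 5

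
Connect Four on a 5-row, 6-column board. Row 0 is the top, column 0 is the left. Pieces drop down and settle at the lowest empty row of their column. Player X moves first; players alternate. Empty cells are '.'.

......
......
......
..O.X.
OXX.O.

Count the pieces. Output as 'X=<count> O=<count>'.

X=3 O=3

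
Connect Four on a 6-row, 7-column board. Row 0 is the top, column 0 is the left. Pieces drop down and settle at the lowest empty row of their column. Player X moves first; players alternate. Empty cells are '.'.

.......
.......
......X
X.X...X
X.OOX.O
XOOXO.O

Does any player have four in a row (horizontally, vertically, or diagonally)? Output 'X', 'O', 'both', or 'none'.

none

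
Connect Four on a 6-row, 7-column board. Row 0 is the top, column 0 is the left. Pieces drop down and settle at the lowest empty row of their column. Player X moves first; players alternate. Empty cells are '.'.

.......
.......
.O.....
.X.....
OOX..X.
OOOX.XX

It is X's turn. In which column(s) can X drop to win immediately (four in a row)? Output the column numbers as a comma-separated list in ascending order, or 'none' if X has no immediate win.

col 0: drop X → no win
col 1: drop X → no win
col 2: drop X → no win
col 3: drop X → no win
col 4: drop X → WIN!
col 5: drop X → no win
col 6: drop X → no win

Answer: 4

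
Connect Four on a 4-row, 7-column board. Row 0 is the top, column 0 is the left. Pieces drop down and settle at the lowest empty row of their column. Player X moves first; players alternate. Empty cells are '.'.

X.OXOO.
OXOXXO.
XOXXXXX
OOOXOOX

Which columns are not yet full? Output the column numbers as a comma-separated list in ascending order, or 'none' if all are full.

Answer: 1,6

Derivation:
col 0: top cell = 'X' → FULL
col 1: top cell = '.' → open
col 2: top cell = 'O' → FULL
col 3: top cell = 'X' → FULL
col 4: top cell = 'O' → FULL
col 5: top cell = 'O' → FULL
col 6: top cell = '.' → open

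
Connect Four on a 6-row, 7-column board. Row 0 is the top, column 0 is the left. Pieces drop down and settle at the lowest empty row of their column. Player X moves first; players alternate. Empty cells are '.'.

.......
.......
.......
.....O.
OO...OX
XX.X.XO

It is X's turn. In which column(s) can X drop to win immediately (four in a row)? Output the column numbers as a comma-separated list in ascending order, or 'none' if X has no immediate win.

Answer: 2

Derivation:
col 0: drop X → no win
col 1: drop X → no win
col 2: drop X → WIN!
col 3: drop X → no win
col 4: drop X → no win
col 5: drop X → no win
col 6: drop X → no win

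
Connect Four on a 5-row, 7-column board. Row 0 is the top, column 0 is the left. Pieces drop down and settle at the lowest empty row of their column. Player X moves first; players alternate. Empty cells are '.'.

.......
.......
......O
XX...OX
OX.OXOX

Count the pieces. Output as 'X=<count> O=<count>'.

X=6 O=5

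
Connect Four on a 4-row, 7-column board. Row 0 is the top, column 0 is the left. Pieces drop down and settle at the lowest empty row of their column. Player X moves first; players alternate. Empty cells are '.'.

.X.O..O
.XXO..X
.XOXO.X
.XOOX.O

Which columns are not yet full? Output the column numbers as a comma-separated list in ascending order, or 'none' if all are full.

col 0: top cell = '.' → open
col 1: top cell = 'X' → FULL
col 2: top cell = '.' → open
col 3: top cell = 'O' → FULL
col 4: top cell = '.' → open
col 5: top cell = '.' → open
col 6: top cell = 'O' → FULL

Answer: 0,2,4,5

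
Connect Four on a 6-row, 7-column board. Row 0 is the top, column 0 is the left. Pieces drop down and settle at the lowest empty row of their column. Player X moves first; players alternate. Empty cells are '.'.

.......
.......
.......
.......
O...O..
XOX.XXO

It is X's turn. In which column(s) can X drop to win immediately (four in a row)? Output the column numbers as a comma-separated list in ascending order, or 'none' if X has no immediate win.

col 0: drop X → no win
col 1: drop X → no win
col 2: drop X → no win
col 3: drop X → WIN!
col 4: drop X → no win
col 5: drop X → no win
col 6: drop X → no win

Answer: 3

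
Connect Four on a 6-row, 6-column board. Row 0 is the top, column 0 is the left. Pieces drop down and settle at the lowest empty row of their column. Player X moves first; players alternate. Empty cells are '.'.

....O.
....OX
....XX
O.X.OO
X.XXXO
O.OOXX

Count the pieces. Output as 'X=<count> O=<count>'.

X=10 O=9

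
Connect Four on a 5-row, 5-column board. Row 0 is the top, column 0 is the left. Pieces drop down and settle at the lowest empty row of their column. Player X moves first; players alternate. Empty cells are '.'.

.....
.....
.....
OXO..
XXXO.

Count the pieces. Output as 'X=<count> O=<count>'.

X=4 O=3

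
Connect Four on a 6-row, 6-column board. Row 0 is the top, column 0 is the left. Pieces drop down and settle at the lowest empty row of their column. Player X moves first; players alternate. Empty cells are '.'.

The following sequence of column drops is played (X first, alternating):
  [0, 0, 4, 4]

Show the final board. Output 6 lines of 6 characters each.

Move 1: X drops in col 0, lands at row 5
Move 2: O drops in col 0, lands at row 4
Move 3: X drops in col 4, lands at row 5
Move 4: O drops in col 4, lands at row 4

Answer: ......
......
......
......
O...O.
X...X.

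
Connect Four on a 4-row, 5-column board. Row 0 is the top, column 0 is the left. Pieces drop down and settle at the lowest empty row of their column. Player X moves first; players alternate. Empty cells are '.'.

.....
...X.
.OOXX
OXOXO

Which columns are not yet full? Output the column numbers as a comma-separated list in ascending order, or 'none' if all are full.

Answer: 0,1,2,3,4

Derivation:
col 0: top cell = '.' → open
col 1: top cell = '.' → open
col 2: top cell = '.' → open
col 3: top cell = '.' → open
col 4: top cell = '.' → open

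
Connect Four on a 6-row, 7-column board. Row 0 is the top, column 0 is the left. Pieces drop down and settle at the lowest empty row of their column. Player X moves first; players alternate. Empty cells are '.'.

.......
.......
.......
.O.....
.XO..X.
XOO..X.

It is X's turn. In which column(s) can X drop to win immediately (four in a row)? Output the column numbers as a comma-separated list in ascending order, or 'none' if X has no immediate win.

col 0: drop X → no win
col 1: drop X → no win
col 2: drop X → no win
col 3: drop X → no win
col 4: drop X → no win
col 5: drop X → no win
col 6: drop X → no win

Answer: none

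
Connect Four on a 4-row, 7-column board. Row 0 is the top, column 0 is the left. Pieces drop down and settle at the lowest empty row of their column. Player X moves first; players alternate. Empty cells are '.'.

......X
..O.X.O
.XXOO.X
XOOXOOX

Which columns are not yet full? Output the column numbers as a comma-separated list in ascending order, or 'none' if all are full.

Answer: 0,1,2,3,4,5

Derivation:
col 0: top cell = '.' → open
col 1: top cell = '.' → open
col 2: top cell = '.' → open
col 3: top cell = '.' → open
col 4: top cell = '.' → open
col 5: top cell = '.' → open
col 6: top cell = 'X' → FULL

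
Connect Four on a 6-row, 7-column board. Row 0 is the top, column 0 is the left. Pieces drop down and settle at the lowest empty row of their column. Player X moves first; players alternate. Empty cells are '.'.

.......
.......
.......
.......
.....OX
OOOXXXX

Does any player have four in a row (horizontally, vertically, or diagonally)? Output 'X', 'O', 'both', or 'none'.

X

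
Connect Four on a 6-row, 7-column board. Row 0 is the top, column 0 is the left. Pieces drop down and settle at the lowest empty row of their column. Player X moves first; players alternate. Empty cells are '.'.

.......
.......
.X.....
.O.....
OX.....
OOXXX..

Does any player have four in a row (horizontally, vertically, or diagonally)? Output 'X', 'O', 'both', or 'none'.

none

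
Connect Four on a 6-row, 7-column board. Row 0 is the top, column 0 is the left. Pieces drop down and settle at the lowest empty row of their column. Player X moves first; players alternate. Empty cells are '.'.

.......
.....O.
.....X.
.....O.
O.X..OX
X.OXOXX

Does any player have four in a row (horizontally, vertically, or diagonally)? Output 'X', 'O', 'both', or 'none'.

none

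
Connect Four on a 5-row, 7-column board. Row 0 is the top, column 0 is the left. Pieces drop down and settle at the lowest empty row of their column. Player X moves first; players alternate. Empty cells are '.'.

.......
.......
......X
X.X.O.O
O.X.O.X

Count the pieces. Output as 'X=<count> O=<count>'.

X=5 O=4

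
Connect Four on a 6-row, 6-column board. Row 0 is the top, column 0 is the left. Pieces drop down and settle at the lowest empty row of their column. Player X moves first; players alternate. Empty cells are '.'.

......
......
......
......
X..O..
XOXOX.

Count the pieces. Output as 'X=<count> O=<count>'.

X=4 O=3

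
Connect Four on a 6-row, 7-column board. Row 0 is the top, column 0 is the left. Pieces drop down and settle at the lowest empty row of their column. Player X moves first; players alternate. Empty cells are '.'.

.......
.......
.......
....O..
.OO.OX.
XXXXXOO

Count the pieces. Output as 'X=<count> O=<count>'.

X=6 O=6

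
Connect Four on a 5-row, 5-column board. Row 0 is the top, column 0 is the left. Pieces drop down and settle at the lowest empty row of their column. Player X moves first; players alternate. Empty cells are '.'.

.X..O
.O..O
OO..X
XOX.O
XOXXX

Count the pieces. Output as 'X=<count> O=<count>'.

X=8 O=8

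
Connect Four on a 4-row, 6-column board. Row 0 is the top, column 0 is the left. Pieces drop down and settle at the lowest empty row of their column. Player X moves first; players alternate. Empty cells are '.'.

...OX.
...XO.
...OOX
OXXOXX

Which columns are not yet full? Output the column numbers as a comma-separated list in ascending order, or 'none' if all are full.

col 0: top cell = '.' → open
col 1: top cell = '.' → open
col 2: top cell = '.' → open
col 3: top cell = 'O' → FULL
col 4: top cell = 'X' → FULL
col 5: top cell = '.' → open

Answer: 0,1,2,5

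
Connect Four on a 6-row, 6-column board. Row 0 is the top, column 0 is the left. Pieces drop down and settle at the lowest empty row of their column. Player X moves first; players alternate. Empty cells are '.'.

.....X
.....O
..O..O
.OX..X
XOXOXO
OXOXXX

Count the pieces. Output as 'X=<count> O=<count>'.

X=10 O=9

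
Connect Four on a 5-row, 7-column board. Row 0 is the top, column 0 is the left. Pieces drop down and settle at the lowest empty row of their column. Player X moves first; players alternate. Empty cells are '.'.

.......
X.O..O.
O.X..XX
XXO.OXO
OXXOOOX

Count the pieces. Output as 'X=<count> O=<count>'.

X=10 O=10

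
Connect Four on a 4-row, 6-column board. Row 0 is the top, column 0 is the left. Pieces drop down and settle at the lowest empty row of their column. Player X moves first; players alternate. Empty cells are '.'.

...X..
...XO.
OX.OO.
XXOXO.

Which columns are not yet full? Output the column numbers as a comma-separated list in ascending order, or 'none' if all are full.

col 0: top cell = '.' → open
col 1: top cell = '.' → open
col 2: top cell = '.' → open
col 3: top cell = 'X' → FULL
col 4: top cell = '.' → open
col 5: top cell = '.' → open

Answer: 0,1,2,4,5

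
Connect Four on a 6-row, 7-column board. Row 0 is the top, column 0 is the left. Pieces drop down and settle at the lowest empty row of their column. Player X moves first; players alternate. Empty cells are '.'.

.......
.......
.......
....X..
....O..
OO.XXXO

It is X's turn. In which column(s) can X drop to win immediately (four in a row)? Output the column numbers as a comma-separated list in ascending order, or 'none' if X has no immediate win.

Answer: 2

Derivation:
col 0: drop X → no win
col 1: drop X → no win
col 2: drop X → WIN!
col 3: drop X → no win
col 4: drop X → no win
col 5: drop X → no win
col 6: drop X → no win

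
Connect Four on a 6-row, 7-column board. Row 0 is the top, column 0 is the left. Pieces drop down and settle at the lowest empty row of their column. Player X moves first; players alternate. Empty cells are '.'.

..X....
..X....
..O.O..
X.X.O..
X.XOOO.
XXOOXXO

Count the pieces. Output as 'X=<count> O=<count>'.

X=10 O=9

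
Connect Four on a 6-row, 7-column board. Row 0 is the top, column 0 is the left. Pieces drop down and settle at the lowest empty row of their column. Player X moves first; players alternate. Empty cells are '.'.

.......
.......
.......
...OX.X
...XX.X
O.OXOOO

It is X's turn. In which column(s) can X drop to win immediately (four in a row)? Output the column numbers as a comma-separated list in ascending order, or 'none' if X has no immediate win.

col 0: drop X → no win
col 1: drop X → no win
col 2: drop X → no win
col 3: drop X → no win
col 4: drop X → no win
col 5: drop X → WIN!
col 6: drop X → no win

Answer: 5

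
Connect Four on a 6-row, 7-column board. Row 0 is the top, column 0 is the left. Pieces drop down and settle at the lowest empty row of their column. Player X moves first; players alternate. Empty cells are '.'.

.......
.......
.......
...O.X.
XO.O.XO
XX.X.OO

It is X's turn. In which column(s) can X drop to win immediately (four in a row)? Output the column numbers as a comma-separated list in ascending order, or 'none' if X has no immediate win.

Answer: 2

Derivation:
col 0: drop X → no win
col 1: drop X → no win
col 2: drop X → WIN!
col 3: drop X → no win
col 4: drop X → no win
col 5: drop X → no win
col 6: drop X → no win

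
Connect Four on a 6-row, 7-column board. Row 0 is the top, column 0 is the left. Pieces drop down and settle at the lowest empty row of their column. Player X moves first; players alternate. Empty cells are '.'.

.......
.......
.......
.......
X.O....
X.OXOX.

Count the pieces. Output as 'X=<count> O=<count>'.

X=4 O=3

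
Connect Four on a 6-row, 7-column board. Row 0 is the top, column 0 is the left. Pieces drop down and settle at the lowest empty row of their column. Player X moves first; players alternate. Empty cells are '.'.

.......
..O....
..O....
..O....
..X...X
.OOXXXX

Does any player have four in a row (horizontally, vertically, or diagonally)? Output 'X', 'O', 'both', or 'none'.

X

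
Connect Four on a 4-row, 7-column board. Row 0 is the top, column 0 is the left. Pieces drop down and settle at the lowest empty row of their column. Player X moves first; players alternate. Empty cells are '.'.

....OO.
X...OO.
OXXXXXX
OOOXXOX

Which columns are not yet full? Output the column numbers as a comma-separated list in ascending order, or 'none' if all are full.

col 0: top cell = '.' → open
col 1: top cell = '.' → open
col 2: top cell = '.' → open
col 3: top cell = '.' → open
col 4: top cell = 'O' → FULL
col 5: top cell = 'O' → FULL
col 6: top cell = '.' → open

Answer: 0,1,2,3,6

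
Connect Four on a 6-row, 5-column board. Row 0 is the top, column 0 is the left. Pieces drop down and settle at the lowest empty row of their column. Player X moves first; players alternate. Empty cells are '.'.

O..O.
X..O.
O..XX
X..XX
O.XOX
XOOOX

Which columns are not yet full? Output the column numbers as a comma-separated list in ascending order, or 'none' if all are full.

Answer: 1,2,4

Derivation:
col 0: top cell = 'O' → FULL
col 1: top cell = '.' → open
col 2: top cell = '.' → open
col 3: top cell = 'O' → FULL
col 4: top cell = '.' → open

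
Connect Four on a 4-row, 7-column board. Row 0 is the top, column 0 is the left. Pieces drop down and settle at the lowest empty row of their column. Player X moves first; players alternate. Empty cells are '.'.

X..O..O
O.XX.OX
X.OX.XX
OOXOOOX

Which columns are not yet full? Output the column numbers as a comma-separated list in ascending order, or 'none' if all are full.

col 0: top cell = 'X' → FULL
col 1: top cell = '.' → open
col 2: top cell = '.' → open
col 3: top cell = 'O' → FULL
col 4: top cell = '.' → open
col 5: top cell = '.' → open
col 6: top cell = 'O' → FULL

Answer: 1,2,4,5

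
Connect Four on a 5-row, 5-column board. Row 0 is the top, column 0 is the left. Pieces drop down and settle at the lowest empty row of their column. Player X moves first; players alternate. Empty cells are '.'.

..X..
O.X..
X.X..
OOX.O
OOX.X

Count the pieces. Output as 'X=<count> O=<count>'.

X=7 O=6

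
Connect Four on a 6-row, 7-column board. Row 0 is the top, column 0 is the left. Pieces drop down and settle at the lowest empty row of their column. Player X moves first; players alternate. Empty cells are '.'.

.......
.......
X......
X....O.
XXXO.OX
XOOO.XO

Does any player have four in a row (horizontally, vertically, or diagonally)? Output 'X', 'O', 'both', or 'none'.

X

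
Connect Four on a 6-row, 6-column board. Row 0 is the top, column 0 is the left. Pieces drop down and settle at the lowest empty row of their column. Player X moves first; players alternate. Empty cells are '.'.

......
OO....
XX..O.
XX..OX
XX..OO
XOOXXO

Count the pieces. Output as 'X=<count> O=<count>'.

X=10 O=9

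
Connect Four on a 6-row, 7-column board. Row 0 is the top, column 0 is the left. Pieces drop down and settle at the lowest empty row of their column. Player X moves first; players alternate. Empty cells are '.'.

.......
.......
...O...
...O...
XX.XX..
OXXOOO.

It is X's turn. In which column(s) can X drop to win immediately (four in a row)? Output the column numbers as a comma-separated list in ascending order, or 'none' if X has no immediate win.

Answer: 2

Derivation:
col 0: drop X → no win
col 1: drop X → no win
col 2: drop X → WIN!
col 3: drop X → no win
col 4: drop X → no win
col 5: drop X → no win
col 6: drop X → no win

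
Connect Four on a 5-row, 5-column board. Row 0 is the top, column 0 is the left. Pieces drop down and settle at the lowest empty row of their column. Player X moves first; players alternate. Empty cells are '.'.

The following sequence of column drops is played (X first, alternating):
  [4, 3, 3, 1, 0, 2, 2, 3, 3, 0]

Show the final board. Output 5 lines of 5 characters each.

Answer: .....
...X.
...O.
O.XX.
XOOOX

Derivation:
Move 1: X drops in col 4, lands at row 4
Move 2: O drops in col 3, lands at row 4
Move 3: X drops in col 3, lands at row 3
Move 4: O drops in col 1, lands at row 4
Move 5: X drops in col 0, lands at row 4
Move 6: O drops in col 2, lands at row 4
Move 7: X drops in col 2, lands at row 3
Move 8: O drops in col 3, lands at row 2
Move 9: X drops in col 3, lands at row 1
Move 10: O drops in col 0, lands at row 3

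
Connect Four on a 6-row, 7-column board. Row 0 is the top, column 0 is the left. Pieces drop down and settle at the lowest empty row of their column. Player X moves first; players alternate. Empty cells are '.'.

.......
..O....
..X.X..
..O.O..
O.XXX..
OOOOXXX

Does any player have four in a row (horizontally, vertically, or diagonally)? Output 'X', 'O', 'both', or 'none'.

O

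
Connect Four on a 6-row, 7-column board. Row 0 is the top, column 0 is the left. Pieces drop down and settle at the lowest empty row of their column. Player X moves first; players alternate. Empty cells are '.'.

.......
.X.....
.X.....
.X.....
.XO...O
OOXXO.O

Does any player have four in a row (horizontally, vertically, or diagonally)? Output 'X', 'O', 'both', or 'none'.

X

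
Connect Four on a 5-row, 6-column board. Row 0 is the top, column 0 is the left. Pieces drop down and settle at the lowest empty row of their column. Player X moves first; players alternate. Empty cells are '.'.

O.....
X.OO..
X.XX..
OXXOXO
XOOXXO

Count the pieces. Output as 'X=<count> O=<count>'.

X=10 O=9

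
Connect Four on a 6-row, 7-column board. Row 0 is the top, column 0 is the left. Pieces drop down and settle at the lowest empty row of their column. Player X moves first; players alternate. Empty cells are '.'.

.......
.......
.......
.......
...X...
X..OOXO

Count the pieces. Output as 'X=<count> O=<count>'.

X=3 O=3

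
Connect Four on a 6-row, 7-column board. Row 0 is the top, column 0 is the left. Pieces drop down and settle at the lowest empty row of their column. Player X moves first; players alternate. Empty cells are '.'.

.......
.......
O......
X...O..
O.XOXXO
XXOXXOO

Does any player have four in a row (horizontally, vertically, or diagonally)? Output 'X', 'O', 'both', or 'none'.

none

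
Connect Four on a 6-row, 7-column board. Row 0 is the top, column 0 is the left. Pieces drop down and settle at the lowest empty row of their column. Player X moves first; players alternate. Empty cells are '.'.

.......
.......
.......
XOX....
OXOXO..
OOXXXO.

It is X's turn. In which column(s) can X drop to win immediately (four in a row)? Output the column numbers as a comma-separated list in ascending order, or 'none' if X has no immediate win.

Answer: 1

Derivation:
col 0: drop X → no win
col 1: drop X → WIN!
col 2: drop X → no win
col 3: drop X → no win
col 4: drop X → no win
col 5: drop X → no win
col 6: drop X → no win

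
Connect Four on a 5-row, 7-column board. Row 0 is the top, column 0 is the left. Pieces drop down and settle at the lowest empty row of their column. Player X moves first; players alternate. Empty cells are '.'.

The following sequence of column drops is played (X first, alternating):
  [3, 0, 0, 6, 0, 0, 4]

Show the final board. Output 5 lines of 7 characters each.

Answer: .......
O......
X......
X......
O..XX.O

Derivation:
Move 1: X drops in col 3, lands at row 4
Move 2: O drops in col 0, lands at row 4
Move 3: X drops in col 0, lands at row 3
Move 4: O drops in col 6, lands at row 4
Move 5: X drops in col 0, lands at row 2
Move 6: O drops in col 0, lands at row 1
Move 7: X drops in col 4, lands at row 4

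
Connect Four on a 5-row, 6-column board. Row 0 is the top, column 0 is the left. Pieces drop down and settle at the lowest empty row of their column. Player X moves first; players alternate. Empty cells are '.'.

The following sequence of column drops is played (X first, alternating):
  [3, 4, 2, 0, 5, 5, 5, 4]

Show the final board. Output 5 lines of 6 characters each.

Answer: ......
......
.....X
....OO
O.XXOX

Derivation:
Move 1: X drops in col 3, lands at row 4
Move 2: O drops in col 4, lands at row 4
Move 3: X drops in col 2, lands at row 4
Move 4: O drops in col 0, lands at row 4
Move 5: X drops in col 5, lands at row 4
Move 6: O drops in col 5, lands at row 3
Move 7: X drops in col 5, lands at row 2
Move 8: O drops in col 4, lands at row 3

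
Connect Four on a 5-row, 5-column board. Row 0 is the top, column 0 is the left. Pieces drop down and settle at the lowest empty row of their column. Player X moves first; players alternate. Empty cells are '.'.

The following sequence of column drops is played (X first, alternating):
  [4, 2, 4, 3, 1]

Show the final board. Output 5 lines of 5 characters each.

Answer: .....
.....
.....
....X
.XOOX

Derivation:
Move 1: X drops in col 4, lands at row 4
Move 2: O drops in col 2, lands at row 4
Move 3: X drops in col 4, lands at row 3
Move 4: O drops in col 3, lands at row 4
Move 5: X drops in col 1, lands at row 4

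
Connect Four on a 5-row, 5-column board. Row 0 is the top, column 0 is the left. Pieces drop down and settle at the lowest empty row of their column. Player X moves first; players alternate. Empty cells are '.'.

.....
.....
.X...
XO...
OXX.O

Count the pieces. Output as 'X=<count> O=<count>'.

X=4 O=3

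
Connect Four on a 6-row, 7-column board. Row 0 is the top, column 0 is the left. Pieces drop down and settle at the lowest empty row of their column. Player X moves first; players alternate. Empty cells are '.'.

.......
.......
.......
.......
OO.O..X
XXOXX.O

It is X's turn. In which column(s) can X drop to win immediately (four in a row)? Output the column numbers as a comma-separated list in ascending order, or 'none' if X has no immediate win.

Answer: none

Derivation:
col 0: drop X → no win
col 1: drop X → no win
col 2: drop X → no win
col 3: drop X → no win
col 4: drop X → no win
col 5: drop X → no win
col 6: drop X → no win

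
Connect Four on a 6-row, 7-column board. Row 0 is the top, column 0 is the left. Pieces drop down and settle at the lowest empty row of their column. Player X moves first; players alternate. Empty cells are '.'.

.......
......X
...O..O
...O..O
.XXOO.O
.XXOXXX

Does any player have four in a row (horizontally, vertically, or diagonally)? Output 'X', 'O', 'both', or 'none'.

O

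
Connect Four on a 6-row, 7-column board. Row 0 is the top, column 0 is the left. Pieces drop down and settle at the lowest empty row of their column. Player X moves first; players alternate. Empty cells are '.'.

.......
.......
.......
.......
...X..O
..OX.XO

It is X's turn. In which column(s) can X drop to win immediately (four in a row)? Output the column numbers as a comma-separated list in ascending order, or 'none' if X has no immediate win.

Answer: none

Derivation:
col 0: drop X → no win
col 1: drop X → no win
col 2: drop X → no win
col 3: drop X → no win
col 4: drop X → no win
col 5: drop X → no win
col 6: drop X → no win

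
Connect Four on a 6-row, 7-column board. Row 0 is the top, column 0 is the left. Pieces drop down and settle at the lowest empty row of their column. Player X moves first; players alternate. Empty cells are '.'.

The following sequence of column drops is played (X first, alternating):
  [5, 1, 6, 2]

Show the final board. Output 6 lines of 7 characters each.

Move 1: X drops in col 5, lands at row 5
Move 2: O drops in col 1, lands at row 5
Move 3: X drops in col 6, lands at row 5
Move 4: O drops in col 2, lands at row 5

Answer: .......
.......
.......
.......
.......
.OO..XX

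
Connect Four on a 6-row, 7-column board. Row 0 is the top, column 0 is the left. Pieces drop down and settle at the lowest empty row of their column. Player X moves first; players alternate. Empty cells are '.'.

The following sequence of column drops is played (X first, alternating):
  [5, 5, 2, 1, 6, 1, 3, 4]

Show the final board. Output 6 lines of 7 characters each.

Answer: .......
.......
.......
.......
.O...O.
.OXXOXX

Derivation:
Move 1: X drops in col 5, lands at row 5
Move 2: O drops in col 5, lands at row 4
Move 3: X drops in col 2, lands at row 5
Move 4: O drops in col 1, lands at row 5
Move 5: X drops in col 6, lands at row 5
Move 6: O drops in col 1, lands at row 4
Move 7: X drops in col 3, lands at row 5
Move 8: O drops in col 4, lands at row 5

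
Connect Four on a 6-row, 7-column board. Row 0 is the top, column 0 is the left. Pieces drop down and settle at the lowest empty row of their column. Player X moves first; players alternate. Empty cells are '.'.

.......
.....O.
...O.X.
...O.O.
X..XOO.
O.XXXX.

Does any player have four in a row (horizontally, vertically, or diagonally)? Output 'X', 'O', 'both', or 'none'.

X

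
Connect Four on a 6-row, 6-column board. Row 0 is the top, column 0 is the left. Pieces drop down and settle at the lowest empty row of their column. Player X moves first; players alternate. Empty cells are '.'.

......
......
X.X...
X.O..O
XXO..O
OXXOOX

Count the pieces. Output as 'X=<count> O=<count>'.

X=8 O=7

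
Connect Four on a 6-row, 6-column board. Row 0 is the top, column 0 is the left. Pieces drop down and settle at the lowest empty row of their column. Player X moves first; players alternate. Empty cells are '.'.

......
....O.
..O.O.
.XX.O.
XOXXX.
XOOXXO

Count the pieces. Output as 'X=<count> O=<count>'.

X=9 O=8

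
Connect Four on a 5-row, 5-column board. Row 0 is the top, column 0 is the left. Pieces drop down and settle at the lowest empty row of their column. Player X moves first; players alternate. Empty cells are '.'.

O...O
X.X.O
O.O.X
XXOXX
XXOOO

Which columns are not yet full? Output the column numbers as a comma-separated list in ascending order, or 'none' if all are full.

Answer: 1,2,3

Derivation:
col 0: top cell = 'O' → FULL
col 1: top cell = '.' → open
col 2: top cell = '.' → open
col 3: top cell = '.' → open
col 4: top cell = 'O' → FULL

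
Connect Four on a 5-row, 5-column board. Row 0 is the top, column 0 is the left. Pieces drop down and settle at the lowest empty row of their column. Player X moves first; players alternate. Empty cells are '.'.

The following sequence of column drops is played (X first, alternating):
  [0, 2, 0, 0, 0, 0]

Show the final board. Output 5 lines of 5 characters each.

Move 1: X drops in col 0, lands at row 4
Move 2: O drops in col 2, lands at row 4
Move 3: X drops in col 0, lands at row 3
Move 4: O drops in col 0, lands at row 2
Move 5: X drops in col 0, lands at row 1
Move 6: O drops in col 0, lands at row 0

Answer: O....
X....
O....
X....
X.O..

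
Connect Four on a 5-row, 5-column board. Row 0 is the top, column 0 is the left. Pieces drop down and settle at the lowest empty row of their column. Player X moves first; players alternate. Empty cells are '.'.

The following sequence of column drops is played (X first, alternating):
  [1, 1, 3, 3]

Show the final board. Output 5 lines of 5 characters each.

Answer: .....
.....
.....
.O.O.
.X.X.

Derivation:
Move 1: X drops in col 1, lands at row 4
Move 2: O drops in col 1, lands at row 3
Move 3: X drops in col 3, lands at row 4
Move 4: O drops in col 3, lands at row 3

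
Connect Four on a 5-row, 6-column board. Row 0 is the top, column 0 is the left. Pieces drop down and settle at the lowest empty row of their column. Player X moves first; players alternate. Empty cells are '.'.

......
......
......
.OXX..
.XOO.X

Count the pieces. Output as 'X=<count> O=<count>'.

X=4 O=3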